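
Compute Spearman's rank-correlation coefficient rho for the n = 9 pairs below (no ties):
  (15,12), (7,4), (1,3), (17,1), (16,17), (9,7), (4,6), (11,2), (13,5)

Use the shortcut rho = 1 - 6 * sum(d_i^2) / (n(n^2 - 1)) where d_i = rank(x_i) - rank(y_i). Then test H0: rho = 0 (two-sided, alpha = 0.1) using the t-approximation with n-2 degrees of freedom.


Step 1: Rank x and y separately (midranks; no ties here).
rank(x): 15->7, 7->3, 1->1, 17->9, 16->8, 9->4, 4->2, 11->5, 13->6
rank(y): 12->8, 4->4, 3->3, 1->1, 17->9, 7->7, 6->6, 2->2, 5->5
Step 2: d_i = R_x(i) - R_y(i); compute d_i^2.
  (7-8)^2=1, (3-4)^2=1, (1-3)^2=4, (9-1)^2=64, (8-9)^2=1, (4-7)^2=9, (2-6)^2=16, (5-2)^2=9, (6-5)^2=1
sum(d^2) = 106.
Step 3: rho = 1 - 6*106 / (9*(9^2 - 1)) = 1 - 636/720 = 0.116667.
Step 4: Under H0, t = rho * sqrt((n-2)/(1-rho^2)) = 0.3108 ~ t(7).
Step 5: Two-sided p-value from the t-distribution with 7 df = 0.765008.
Step 6: alpha = 0.1. fail to reject H0.

rho = 0.1167, p = 0.765008, fail to reject H0 at alpha = 0.1.


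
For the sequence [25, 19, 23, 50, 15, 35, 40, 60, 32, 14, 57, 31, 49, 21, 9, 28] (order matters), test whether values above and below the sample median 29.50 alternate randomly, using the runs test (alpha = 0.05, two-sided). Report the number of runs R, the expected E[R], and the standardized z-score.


Step 1: Compute median = 29.50; label A = above, B = below.
Labels in order: BBBABAAAABAAABBB  (n_A = 8, n_B = 8)
Step 2: Count runs R = 7.
Step 3: Under H0 (random ordering), E[R] = 2*n_A*n_B/(n_A+n_B) + 1 = 2*8*8/16 + 1 = 9.0000.
        Var[R] = 2*n_A*n_B*(2*n_A*n_B - n_A - n_B) / ((n_A+n_B)^2 * (n_A+n_B-1)) = 14336/3840 = 3.7333.
        SD[R] = 1.9322.
Step 4: Continuity-corrected z = (R + 0.5 - E[R]) / SD[R] = (7 + 0.5 - 9.0000) / 1.9322 = -0.7763.
Step 5: Two-sided p-value via normal approximation = 2*(1 - Phi(|z|)) = 0.437558.
Step 6: alpha = 0.05. fail to reject H0.

R = 7, z = -0.7763, p = 0.437558, fail to reject H0.


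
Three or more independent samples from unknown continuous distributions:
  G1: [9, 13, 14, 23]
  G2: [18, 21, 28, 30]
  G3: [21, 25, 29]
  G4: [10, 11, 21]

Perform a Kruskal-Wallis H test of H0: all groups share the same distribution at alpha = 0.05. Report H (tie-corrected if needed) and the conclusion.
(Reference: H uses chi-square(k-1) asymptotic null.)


Step 1: Combine all N = 14 observations and assign midranks.
sorted (value, group, rank): (9,G1,1), (10,G4,2), (11,G4,3), (13,G1,4), (14,G1,5), (18,G2,6), (21,G2,8), (21,G3,8), (21,G4,8), (23,G1,10), (25,G3,11), (28,G2,12), (29,G3,13), (30,G2,14)
Step 2: Sum ranks within each group.
R_1 = 20 (n_1 = 4)
R_2 = 40 (n_2 = 4)
R_3 = 32 (n_3 = 3)
R_4 = 13 (n_4 = 3)
Step 3: H = 12/(N(N+1)) * sum(R_i^2/n_i) - 3(N+1)
     = 12/(14*15) * (20^2/4 + 40^2/4 + 32^2/3 + 13^2/3) - 3*15
     = 0.057143 * 897.667 - 45
     = 6.295238.
Step 4: Ties present; correction factor C = 1 - 24/(14^3 - 14) = 0.991209. Corrected H = 6.295238 / 0.991209 = 6.351072.
Step 5: Under H0, H ~ chi^2(3); p-value = 0.095725.
Step 6: alpha = 0.05. fail to reject H0.

H = 6.3511, df = 3, p = 0.095725, fail to reject H0.


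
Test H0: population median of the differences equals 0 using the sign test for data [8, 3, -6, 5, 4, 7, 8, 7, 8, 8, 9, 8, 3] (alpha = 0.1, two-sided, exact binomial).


Step 1: Discard zero differences. Original n = 13; n_eff = number of nonzero differences = 13.
Nonzero differences (with sign): +8, +3, -6, +5, +4, +7, +8, +7, +8, +8, +9, +8, +3
Step 2: Count signs: positive = 12, negative = 1.
Step 3: Under H0: P(positive) = 0.5, so the number of positives S ~ Bin(13, 0.5).
Step 4: Two-sided exact p-value = sum of Bin(13,0.5) probabilities at or below the observed probability = 0.003418.
Step 5: alpha = 0.1. reject H0.

n_eff = 13, pos = 12, neg = 1, p = 0.003418, reject H0.


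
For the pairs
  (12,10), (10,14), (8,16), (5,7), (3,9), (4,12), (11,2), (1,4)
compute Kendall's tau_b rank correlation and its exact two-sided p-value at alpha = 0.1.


Step 1: Enumerate the 28 unordered pairs (i,j) with i<j and classify each by sign(x_j-x_i) * sign(y_j-y_i).
  (1,2):dx=-2,dy=+4->D; (1,3):dx=-4,dy=+6->D; (1,4):dx=-7,dy=-3->C; (1,5):dx=-9,dy=-1->C
  (1,6):dx=-8,dy=+2->D; (1,7):dx=-1,dy=-8->C; (1,8):dx=-11,dy=-6->C; (2,3):dx=-2,dy=+2->D
  (2,4):dx=-5,dy=-7->C; (2,5):dx=-7,dy=-5->C; (2,6):dx=-6,dy=-2->C; (2,7):dx=+1,dy=-12->D
  (2,8):dx=-9,dy=-10->C; (3,4):dx=-3,dy=-9->C; (3,5):dx=-5,dy=-7->C; (3,6):dx=-4,dy=-4->C
  (3,7):dx=+3,dy=-14->D; (3,8):dx=-7,dy=-12->C; (4,5):dx=-2,dy=+2->D; (4,6):dx=-1,dy=+5->D
  (4,7):dx=+6,dy=-5->D; (4,8):dx=-4,dy=-3->C; (5,6):dx=+1,dy=+3->C; (5,7):dx=+8,dy=-7->D
  (5,8):dx=-2,dy=-5->C; (6,7):dx=+7,dy=-10->D; (6,8):dx=-3,dy=-8->C; (7,8):dx=-10,dy=+2->D
Step 2: C = 16, D = 12, total pairs = 28.
Step 3: tau = (C - D)/(n(n-1)/2) = (16 - 12)/28 = 0.142857.
Step 4: Exact two-sided p-value (enumerate n! = 40320 permutations of y under H0): p = 0.719544.
Step 5: alpha = 0.1. fail to reject H0.

tau_b = 0.1429 (C=16, D=12), p = 0.719544, fail to reject H0.


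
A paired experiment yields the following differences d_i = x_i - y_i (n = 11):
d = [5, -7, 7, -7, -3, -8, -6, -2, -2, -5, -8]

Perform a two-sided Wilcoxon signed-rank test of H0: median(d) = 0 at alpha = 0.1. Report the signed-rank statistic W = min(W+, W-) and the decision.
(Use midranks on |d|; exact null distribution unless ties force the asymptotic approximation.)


Step 1: Drop any zero differences (none here) and take |d_i|.
|d| = [5, 7, 7, 7, 3, 8, 6, 2, 2, 5, 8]
Step 2: Midrank |d_i| (ties get averaged ranks).
ranks: |5|->4.5, |7|->8, |7|->8, |7|->8, |3|->3, |8|->10.5, |6|->6, |2|->1.5, |2|->1.5, |5|->4.5, |8|->10.5
Step 3: Attach original signs; sum ranks with positive sign and with negative sign.
W+ = 4.5 + 8 = 12.5
W- = 8 + 8 + 3 + 10.5 + 6 + 1.5 + 1.5 + 4.5 + 10.5 = 53.5
(Check: W+ + W- = 66 should equal n(n+1)/2 = 66.)
Step 4: Test statistic W = min(W+, W-) = 12.5.
Step 5: Ties in |d|, so use the tie-corrected normal approximation.
        E[W] = n(n+1)/4 = 11*12/4 = 33.
        Tie groups: |d|=2 (t=2), |d|=5 (t=2), |d|=7 (t=3), |d|=8 (t=2); sum(t^3 - t) = 42.
        Var[W] = n(n+1)(2n+1)/24 - sum(t^3-t)/48 = 3036/24 - 42/48 = 125.625.
        z = (W - E[W]) / sqrt(Var[W]) = (12.5 - 33) / 11.2083 = -1.8290.
        Two-sided p = 2*Phi(z) = 0.067398.
Step 6: alpha = 0.1. reject H0.

W+ = 12.5, W- = 53.5, W = min = 12.5, p = 0.067398, reject H0.


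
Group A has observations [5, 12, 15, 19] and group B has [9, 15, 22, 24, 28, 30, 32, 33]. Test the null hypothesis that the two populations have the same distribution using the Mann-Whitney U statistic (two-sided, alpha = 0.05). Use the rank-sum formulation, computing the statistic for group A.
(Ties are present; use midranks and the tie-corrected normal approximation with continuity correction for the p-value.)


Step 1: Combine and sort all 12 observations; assign midranks.
sorted (value, group): (5,X), (9,Y), (12,X), (15,X), (15,Y), (19,X), (22,Y), (24,Y), (28,Y), (30,Y), (32,Y), (33,Y)
ranks: 5->1, 9->2, 12->3, 15->4.5, 15->4.5, 19->6, 22->7, 24->8, 28->9, 30->10, 32->11, 33->12
Step 2: Rank sum for X: R1 = 1 + 3 + 4.5 + 6 = 14.5.
Step 3: U_X = R1 - n1(n1+1)/2 = 14.5 - 4*5/2 = 14.5 - 10 = 4.5.
       U_Y = n1*n2 - U_X = 32 - 4.5 = 27.5.
Step 4: Ties are present, so use the tie-corrected normal approximation (with continuity correction) for the p-value.
Step 5: p-value = 0.061271; compare to alpha = 0.05. fail to reject H0.

U_X = 4.5, p = 0.061271, fail to reject H0 at alpha = 0.05.


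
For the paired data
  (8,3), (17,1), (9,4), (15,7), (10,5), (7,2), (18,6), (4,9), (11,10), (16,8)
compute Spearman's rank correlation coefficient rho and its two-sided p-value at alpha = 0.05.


Step 1: Rank x and y separately (midranks; no ties here).
rank(x): 8->3, 17->9, 9->4, 15->7, 10->5, 7->2, 18->10, 4->1, 11->6, 16->8
rank(y): 3->3, 1->1, 4->4, 7->7, 5->5, 2->2, 6->6, 9->9, 10->10, 8->8
Step 2: d_i = R_x(i) - R_y(i); compute d_i^2.
  (3-3)^2=0, (9-1)^2=64, (4-4)^2=0, (7-7)^2=0, (5-5)^2=0, (2-2)^2=0, (10-6)^2=16, (1-9)^2=64, (6-10)^2=16, (8-8)^2=0
sum(d^2) = 160.
Step 3: rho = 1 - 6*160 / (10*(10^2 - 1)) = 1 - 960/990 = 0.030303.
Step 4: Under H0, t = rho * sqrt((n-2)/(1-rho^2)) = 0.0857 ~ t(8).
Step 5: Two-sided p-value from the t-distribution with 8 df = 0.933773.
Step 6: alpha = 0.05. fail to reject H0.

rho = 0.0303, p = 0.933773, fail to reject H0 at alpha = 0.05.


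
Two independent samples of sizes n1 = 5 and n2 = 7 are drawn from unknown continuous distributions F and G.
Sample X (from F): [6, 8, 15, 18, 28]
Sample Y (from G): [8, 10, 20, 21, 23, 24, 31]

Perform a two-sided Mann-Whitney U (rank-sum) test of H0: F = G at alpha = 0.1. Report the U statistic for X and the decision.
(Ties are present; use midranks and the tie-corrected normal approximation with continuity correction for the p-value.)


Step 1: Combine and sort all 12 observations; assign midranks.
sorted (value, group): (6,X), (8,X), (8,Y), (10,Y), (15,X), (18,X), (20,Y), (21,Y), (23,Y), (24,Y), (28,X), (31,Y)
ranks: 6->1, 8->2.5, 8->2.5, 10->4, 15->5, 18->6, 20->7, 21->8, 23->9, 24->10, 28->11, 31->12
Step 2: Rank sum for X: R1 = 1 + 2.5 + 5 + 6 + 11 = 25.5.
Step 3: U_X = R1 - n1(n1+1)/2 = 25.5 - 5*6/2 = 25.5 - 15 = 10.5.
       U_Y = n1*n2 - U_X = 35 - 10.5 = 24.5.
Step 4: Ties are present, so use the tie-corrected normal approximation (with continuity correction) for the p-value.
Step 5: p-value = 0.290307; compare to alpha = 0.1. fail to reject H0.

U_X = 10.5, p = 0.290307, fail to reject H0 at alpha = 0.1.


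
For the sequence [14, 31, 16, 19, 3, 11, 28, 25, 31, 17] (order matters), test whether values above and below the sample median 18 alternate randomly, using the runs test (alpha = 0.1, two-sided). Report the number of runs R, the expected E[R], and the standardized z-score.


Step 1: Compute median = 18; label A = above, B = below.
Labels in order: BABABBAAAB  (n_A = 5, n_B = 5)
Step 2: Count runs R = 7.
Step 3: Under H0 (random ordering), E[R] = 2*n_A*n_B/(n_A+n_B) + 1 = 2*5*5/10 + 1 = 6.0000.
        Var[R] = 2*n_A*n_B*(2*n_A*n_B - n_A - n_B) / ((n_A+n_B)^2 * (n_A+n_B-1)) = 2000/900 = 2.2222.
        SD[R] = 1.4907.
Step 4: Continuity-corrected z = (R - 0.5 - E[R]) / SD[R] = (7 - 0.5 - 6.0000) / 1.4907 = 0.3354.
Step 5: Two-sided p-value via normal approximation = 2*(1 - Phi(|z|)) = 0.737316.
Step 6: alpha = 0.1. fail to reject H0.

R = 7, z = 0.3354, p = 0.737316, fail to reject H0.


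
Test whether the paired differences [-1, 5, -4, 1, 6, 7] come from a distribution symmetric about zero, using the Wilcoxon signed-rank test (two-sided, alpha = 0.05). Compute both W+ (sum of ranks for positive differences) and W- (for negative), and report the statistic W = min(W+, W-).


Step 1: Drop any zero differences (none here) and take |d_i|.
|d| = [1, 5, 4, 1, 6, 7]
Step 2: Midrank |d_i| (ties get averaged ranks).
ranks: |1|->1.5, |5|->4, |4|->3, |1|->1.5, |6|->5, |7|->6
Step 3: Attach original signs; sum ranks with positive sign and with negative sign.
W+ = 4 + 1.5 + 5 + 6 = 16.5
W- = 1.5 + 3 = 4.5
(Check: W+ + W- = 21 should equal n(n+1)/2 = 21.)
Step 4: Test statistic W = min(W+, W-) = 4.5.
Step 5: Ties in |d|, so use the tie-corrected normal approximation.
        E[W] = n(n+1)/4 = 6*7/4 = 10.5.
        Tie groups: |d|=1 (t=2); sum(t^3 - t) = 6.
        Var[W] = n(n+1)(2n+1)/24 - sum(t^3-t)/48 = 546/24 - 6/48 = 22.625.
        z = (W - E[W]) / sqrt(Var[W]) = (4.5 - 10.5) / 4.7566 = -1.2614.
        Two-sided p = 2*Phi(z) = 0.207160.
Step 6: alpha = 0.05. fail to reject H0.

W+ = 16.5, W- = 4.5, W = min = 4.5, p = 0.207160, fail to reject H0.


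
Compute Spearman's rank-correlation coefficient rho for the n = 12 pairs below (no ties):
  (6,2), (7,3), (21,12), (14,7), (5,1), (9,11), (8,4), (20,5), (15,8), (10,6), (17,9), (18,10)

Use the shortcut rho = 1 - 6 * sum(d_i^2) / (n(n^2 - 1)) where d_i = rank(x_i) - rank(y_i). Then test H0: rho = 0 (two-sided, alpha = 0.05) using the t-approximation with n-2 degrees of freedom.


Step 1: Rank x and y separately (midranks; no ties here).
rank(x): 6->2, 7->3, 21->12, 14->7, 5->1, 9->5, 8->4, 20->11, 15->8, 10->6, 17->9, 18->10
rank(y): 2->2, 3->3, 12->12, 7->7, 1->1, 11->11, 4->4, 5->5, 8->8, 6->6, 9->9, 10->10
Step 2: d_i = R_x(i) - R_y(i); compute d_i^2.
  (2-2)^2=0, (3-3)^2=0, (12-12)^2=0, (7-7)^2=0, (1-1)^2=0, (5-11)^2=36, (4-4)^2=0, (11-5)^2=36, (8-8)^2=0, (6-6)^2=0, (9-9)^2=0, (10-10)^2=0
sum(d^2) = 72.
Step 3: rho = 1 - 6*72 / (12*(12^2 - 1)) = 1 - 432/1716 = 0.748252.
Step 4: Under H0, t = rho * sqrt((n-2)/(1-rho^2)) = 3.5667 ~ t(10).
Step 5: Two-sided p-value from the t-distribution with 10 df = 0.005124.
Step 6: alpha = 0.05. reject H0.

rho = 0.7483, p = 0.005124, reject H0 at alpha = 0.05.


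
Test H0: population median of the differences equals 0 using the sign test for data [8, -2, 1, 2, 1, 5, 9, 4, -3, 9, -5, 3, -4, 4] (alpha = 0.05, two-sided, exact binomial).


Step 1: Discard zero differences. Original n = 14; n_eff = number of nonzero differences = 14.
Nonzero differences (with sign): +8, -2, +1, +2, +1, +5, +9, +4, -3, +9, -5, +3, -4, +4
Step 2: Count signs: positive = 10, negative = 4.
Step 3: Under H0: P(positive) = 0.5, so the number of positives S ~ Bin(14, 0.5).
Step 4: Two-sided exact p-value = sum of Bin(14,0.5) probabilities at or below the observed probability = 0.179565.
Step 5: alpha = 0.05. fail to reject H0.

n_eff = 14, pos = 10, neg = 4, p = 0.179565, fail to reject H0.


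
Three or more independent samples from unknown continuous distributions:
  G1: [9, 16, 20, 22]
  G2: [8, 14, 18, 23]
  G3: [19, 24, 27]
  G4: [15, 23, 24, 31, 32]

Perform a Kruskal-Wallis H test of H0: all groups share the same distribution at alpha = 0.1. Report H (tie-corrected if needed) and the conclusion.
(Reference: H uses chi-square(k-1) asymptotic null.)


Step 1: Combine all N = 16 observations and assign midranks.
sorted (value, group, rank): (8,G2,1), (9,G1,2), (14,G2,3), (15,G4,4), (16,G1,5), (18,G2,6), (19,G3,7), (20,G1,8), (22,G1,9), (23,G2,10.5), (23,G4,10.5), (24,G3,12.5), (24,G4,12.5), (27,G3,14), (31,G4,15), (32,G4,16)
Step 2: Sum ranks within each group.
R_1 = 24 (n_1 = 4)
R_2 = 20.5 (n_2 = 4)
R_3 = 33.5 (n_3 = 3)
R_4 = 58 (n_4 = 5)
Step 3: H = 12/(N(N+1)) * sum(R_i^2/n_i) - 3(N+1)
     = 12/(16*17) * (24^2/4 + 20.5^2/4 + 33.5^2/3 + 58^2/5) - 3*17
     = 0.044118 * 1295.95 - 51
     = 6.174081.
Step 4: Ties present; correction factor C = 1 - 12/(16^3 - 16) = 0.997059. Corrected H = 6.174081 / 0.997059 = 6.192294.
Step 5: Under H0, H ~ chi^2(3); p-value = 0.102620.
Step 6: alpha = 0.1. fail to reject H0.

H = 6.1923, df = 3, p = 0.102620, fail to reject H0.


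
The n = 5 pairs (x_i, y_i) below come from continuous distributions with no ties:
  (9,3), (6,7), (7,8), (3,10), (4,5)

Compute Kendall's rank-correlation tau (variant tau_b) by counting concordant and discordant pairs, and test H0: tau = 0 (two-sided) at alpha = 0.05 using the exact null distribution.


Step 1: Enumerate the 10 unordered pairs (i,j) with i<j and classify each by sign(x_j-x_i) * sign(y_j-y_i).
  (1,2):dx=-3,dy=+4->D; (1,3):dx=-2,dy=+5->D; (1,4):dx=-6,dy=+7->D; (1,5):dx=-5,dy=+2->D
  (2,3):dx=+1,dy=+1->C; (2,4):dx=-3,dy=+3->D; (2,5):dx=-2,dy=-2->C; (3,4):dx=-4,dy=+2->D
  (3,5):dx=-3,dy=-3->C; (4,5):dx=+1,dy=-5->D
Step 2: C = 3, D = 7, total pairs = 10.
Step 3: tau = (C - D)/(n(n-1)/2) = (3 - 7)/10 = -0.400000.
Step 4: Exact two-sided p-value (enumerate n! = 120 permutations of y under H0): p = 0.483333.
Step 5: alpha = 0.05. fail to reject H0.

tau_b = -0.4000 (C=3, D=7), p = 0.483333, fail to reject H0.


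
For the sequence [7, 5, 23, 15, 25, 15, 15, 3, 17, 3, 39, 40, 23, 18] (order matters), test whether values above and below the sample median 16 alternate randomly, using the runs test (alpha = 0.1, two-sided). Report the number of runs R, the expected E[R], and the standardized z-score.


Step 1: Compute median = 16; label A = above, B = below.
Labels in order: BBABABBBABAAAA  (n_A = 7, n_B = 7)
Step 2: Count runs R = 8.
Step 3: Under H0 (random ordering), E[R] = 2*n_A*n_B/(n_A+n_B) + 1 = 2*7*7/14 + 1 = 8.0000.
        Var[R] = 2*n_A*n_B*(2*n_A*n_B - n_A - n_B) / ((n_A+n_B)^2 * (n_A+n_B-1)) = 8232/2548 = 3.2308.
        SD[R] = 1.7974.
Step 4: R = E[R], so z = 0 with no continuity correction.
Step 5: Two-sided p-value via normal approximation = 2*(1 - Phi(|z|)) = 1.000000.
Step 6: alpha = 0.1. fail to reject H0.

R = 8, z = 0.0000, p = 1.000000, fail to reject H0.


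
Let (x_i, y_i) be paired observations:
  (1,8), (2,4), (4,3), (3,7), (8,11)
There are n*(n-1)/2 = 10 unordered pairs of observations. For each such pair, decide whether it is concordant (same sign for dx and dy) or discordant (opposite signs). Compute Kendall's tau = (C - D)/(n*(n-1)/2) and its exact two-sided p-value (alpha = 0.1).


Step 1: Enumerate the 10 unordered pairs (i,j) with i<j and classify each by sign(x_j-x_i) * sign(y_j-y_i).
  (1,2):dx=+1,dy=-4->D; (1,3):dx=+3,dy=-5->D; (1,4):dx=+2,dy=-1->D; (1,5):dx=+7,dy=+3->C
  (2,3):dx=+2,dy=-1->D; (2,4):dx=+1,dy=+3->C; (2,5):dx=+6,dy=+7->C; (3,4):dx=-1,dy=+4->D
  (3,5):dx=+4,dy=+8->C; (4,5):dx=+5,dy=+4->C
Step 2: C = 5, D = 5, total pairs = 10.
Step 3: tau = (C - D)/(n(n-1)/2) = (5 - 5)/10 = 0.000000.
Step 4: Exact two-sided p-value (enumerate n! = 120 permutations of y under H0): p = 1.000000.
Step 5: alpha = 0.1. fail to reject H0.

tau_b = 0.0000 (C=5, D=5), p = 1.000000, fail to reject H0.


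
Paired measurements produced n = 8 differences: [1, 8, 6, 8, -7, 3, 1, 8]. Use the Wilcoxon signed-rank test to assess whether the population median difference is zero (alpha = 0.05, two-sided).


Step 1: Drop any zero differences (none here) and take |d_i|.
|d| = [1, 8, 6, 8, 7, 3, 1, 8]
Step 2: Midrank |d_i| (ties get averaged ranks).
ranks: |1|->1.5, |8|->7, |6|->4, |8|->7, |7|->5, |3|->3, |1|->1.5, |8|->7
Step 3: Attach original signs; sum ranks with positive sign and with negative sign.
W+ = 1.5 + 7 + 4 + 7 + 3 + 1.5 + 7 = 31
W- = 5 = 5
(Check: W+ + W- = 36 should equal n(n+1)/2 = 36.)
Step 4: Test statistic W = min(W+, W-) = 5.
Step 5: Ties in |d|, so use the tie-corrected normal approximation.
        E[W] = n(n+1)/4 = 8*9/4 = 18.
        Tie groups: |d|=1 (t=2), |d|=8 (t=3); sum(t^3 - t) = 30.
        Var[W] = n(n+1)(2n+1)/24 - sum(t^3-t)/48 = 1224/24 - 30/48 = 50.375.
        z = (W - E[W]) / sqrt(Var[W]) = (5 - 18) / 7.0975 = -1.8316.
        Two-sided p = 2*Phi(z) = 0.067008.
Step 6: alpha = 0.05. fail to reject H0.

W+ = 31, W- = 5, W = min = 5, p = 0.067008, fail to reject H0.


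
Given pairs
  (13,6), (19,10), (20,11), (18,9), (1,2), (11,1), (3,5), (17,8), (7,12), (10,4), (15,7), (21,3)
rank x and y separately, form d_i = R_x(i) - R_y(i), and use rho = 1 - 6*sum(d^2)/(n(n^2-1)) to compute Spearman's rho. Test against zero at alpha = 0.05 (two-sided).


Step 1: Rank x and y separately (midranks; no ties here).
rank(x): 13->6, 19->10, 20->11, 18->9, 1->1, 11->5, 3->2, 17->8, 7->3, 10->4, 15->7, 21->12
rank(y): 6->6, 10->10, 11->11, 9->9, 2->2, 1->1, 5->5, 8->8, 12->12, 4->4, 7->7, 3->3
Step 2: d_i = R_x(i) - R_y(i); compute d_i^2.
  (6-6)^2=0, (10-10)^2=0, (11-11)^2=0, (9-9)^2=0, (1-2)^2=1, (5-1)^2=16, (2-5)^2=9, (8-8)^2=0, (3-12)^2=81, (4-4)^2=0, (7-7)^2=0, (12-3)^2=81
sum(d^2) = 188.
Step 3: rho = 1 - 6*188 / (12*(12^2 - 1)) = 1 - 1128/1716 = 0.342657.
Step 4: Under H0, t = rho * sqrt((n-2)/(1-rho^2)) = 1.1534 ~ t(10).
Step 5: Two-sided p-value from the t-distribution with 10 df = 0.275567.
Step 6: alpha = 0.05. fail to reject H0.

rho = 0.3427, p = 0.275567, fail to reject H0 at alpha = 0.05.


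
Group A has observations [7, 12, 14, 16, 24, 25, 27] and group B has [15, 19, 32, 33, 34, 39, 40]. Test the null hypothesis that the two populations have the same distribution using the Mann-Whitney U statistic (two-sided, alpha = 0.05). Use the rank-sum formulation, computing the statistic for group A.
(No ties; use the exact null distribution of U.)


Step 1: Combine and sort all 14 observations; assign midranks.
sorted (value, group): (7,X), (12,X), (14,X), (15,Y), (16,X), (19,Y), (24,X), (25,X), (27,X), (32,Y), (33,Y), (34,Y), (39,Y), (40,Y)
ranks: 7->1, 12->2, 14->3, 15->4, 16->5, 19->6, 24->7, 25->8, 27->9, 32->10, 33->11, 34->12, 39->13, 40->14
Step 2: Rank sum for X: R1 = 1 + 2 + 3 + 5 + 7 + 8 + 9 = 35.
Step 3: U_X = R1 - n1(n1+1)/2 = 35 - 7*8/2 = 35 - 28 = 7.
       U_Y = n1*n2 - U_X = 49 - 7 = 42.
Step 4: No ties, so the exact null distribution of U (based on enumerating the C(14,7) = 3432 equally likely rank assignments) gives the two-sided p-value.
Step 5: p-value = 0.026224; compare to alpha = 0.05. reject H0.

U_X = 7, p = 0.026224, reject H0 at alpha = 0.05.


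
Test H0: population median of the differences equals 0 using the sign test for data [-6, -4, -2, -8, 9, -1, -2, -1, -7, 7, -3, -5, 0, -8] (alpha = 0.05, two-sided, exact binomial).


Step 1: Discard zero differences. Original n = 14; n_eff = number of nonzero differences = 13.
Nonzero differences (with sign): -6, -4, -2, -8, +9, -1, -2, -1, -7, +7, -3, -5, -8
Step 2: Count signs: positive = 2, negative = 11.
Step 3: Under H0: P(positive) = 0.5, so the number of positives S ~ Bin(13, 0.5).
Step 4: Two-sided exact p-value = sum of Bin(13,0.5) probabilities at or below the observed probability = 0.022461.
Step 5: alpha = 0.05. reject H0.

n_eff = 13, pos = 2, neg = 11, p = 0.022461, reject H0.


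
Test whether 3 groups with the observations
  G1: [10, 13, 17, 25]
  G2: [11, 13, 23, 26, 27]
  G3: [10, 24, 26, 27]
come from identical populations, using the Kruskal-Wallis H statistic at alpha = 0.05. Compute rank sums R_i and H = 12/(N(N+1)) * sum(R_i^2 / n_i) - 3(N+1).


Step 1: Combine all N = 13 observations and assign midranks.
sorted (value, group, rank): (10,G1,1.5), (10,G3,1.5), (11,G2,3), (13,G1,4.5), (13,G2,4.5), (17,G1,6), (23,G2,7), (24,G3,8), (25,G1,9), (26,G2,10.5), (26,G3,10.5), (27,G2,12.5), (27,G3,12.5)
Step 2: Sum ranks within each group.
R_1 = 21 (n_1 = 4)
R_2 = 37.5 (n_2 = 5)
R_3 = 32.5 (n_3 = 4)
Step 3: H = 12/(N(N+1)) * sum(R_i^2/n_i) - 3(N+1)
     = 12/(13*14) * (21^2/4 + 37.5^2/5 + 32.5^2/4) - 3*14
     = 0.065934 * 655.562 - 42
     = 1.223901.
Step 4: Ties present; correction factor C = 1 - 24/(13^3 - 13) = 0.989011. Corrected H = 1.223901 / 0.989011 = 1.237500.
Step 5: Under H0, H ~ chi^2(2); p-value = 0.538617.
Step 6: alpha = 0.05. fail to reject H0.

H = 1.2375, df = 2, p = 0.538617, fail to reject H0.


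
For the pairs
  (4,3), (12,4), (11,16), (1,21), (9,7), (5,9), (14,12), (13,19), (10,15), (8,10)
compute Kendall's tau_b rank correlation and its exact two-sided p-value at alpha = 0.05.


Step 1: Enumerate the 45 unordered pairs (i,j) with i<j and classify each by sign(x_j-x_i) * sign(y_j-y_i).
  (1,2):dx=+8,dy=+1->C; (1,3):dx=+7,dy=+13->C; (1,4):dx=-3,dy=+18->D; (1,5):dx=+5,dy=+4->C
  (1,6):dx=+1,dy=+6->C; (1,7):dx=+10,dy=+9->C; (1,8):dx=+9,dy=+16->C; (1,9):dx=+6,dy=+12->C
  (1,10):dx=+4,dy=+7->C; (2,3):dx=-1,dy=+12->D; (2,4):dx=-11,dy=+17->D; (2,5):dx=-3,dy=+3->D
  (2,6):dx=-7,dy=+5->D; (2,7):dx=+2,dy=+8->C; (2,8):dx=+1,dy=+15->C; (2,9):dx=-2,dy=+11->D
  (2,10):dx=-4,dy=+6->D; (3,4):dx=-10,dy=+5->D; (3,5):dx=-2,dy=-9->C; (3,6):dx=-6,dy=-7->C
  (3,7):dx=+3,dy=-4->D; (3,8):dx=+2,dy=+3->C; (3,9):dx=-1,dy=-1->C; (3,10):dx=-3,dy=-6->C
  (4,5):dx=+8,dy=-14->D; (4,6):dx=+4,dy=-12->D; (4,7):dx=+13,dy=-9->D; (4,8):dx=+12,dy=-2->D
  (4,9):dx=+9,dy=-6->D; (4,10):dx=+7,dy=-11->D; (5,6):dx=-4,dy=+2->D; (5,7):dx=+5,dy=+5->C
  (5,8):dx=+4,dy=+12->C; (5,9):dx=+1,dy=+8->C; (5,10):dx=-1,dy=+3->D; (6,7):dx=+9,dy=+3->C
  (6,8):dx=+8,dy=+10->C; (6,9):dx=+5,dy=+6->C; (6,10):dx=+3,dy=+1->C; (7,8):dx=-1,dy=+7->D
  (7,9):dx=-4,dy=+3->D; (7,10):dx=-6,dy=-2->C; (8,9):dx=-3,dy=-4->C; (8,10):dx=-5,dy=-9->C
  (9,10):dx=-2,dy=-5->C
Step 2: C = 26, D = 19, total pairs = 45.
Step 3: tau = (C - D)/(n(n-1)/2) = (26 - 19)/45 = 0.155556.
Step 4: Exact two-sided p-value (enumerate n! = 3628800 permutations of y under H0): p = 0.600654.
Step 5: alpha = 0.05. fail to reject H0.

tau_b = 0.1556 (C=26, D=19), p = 0.600654, fail to reject H0.


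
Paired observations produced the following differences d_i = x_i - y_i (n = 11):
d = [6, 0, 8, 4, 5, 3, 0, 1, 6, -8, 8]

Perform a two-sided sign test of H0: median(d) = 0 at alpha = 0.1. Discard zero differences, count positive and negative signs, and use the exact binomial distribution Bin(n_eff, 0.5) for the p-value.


Step 1: Discard zero differences. Original n = 11; n_eff = number of nonzero differences = 9.
Nonzero differences (with sign): +6, +8, +4, +5, +3, +1, +6, -8, +8
Step 2: Count signs: positive = 8, negative = 1.
Step 3: Under H0: P(positive) = 0.5, so the number of positives S ~ Bin(9, 0.5).
Step 4: Two-sided exact p-value = sum of Bin(9,0.5) probabilities at or below the observed probability = 0.039062.
Step 5: alpha = 0.1. reject H0.

n_eff = 9, pos = 8, neg = 1, p = 0.039062, reject H0.


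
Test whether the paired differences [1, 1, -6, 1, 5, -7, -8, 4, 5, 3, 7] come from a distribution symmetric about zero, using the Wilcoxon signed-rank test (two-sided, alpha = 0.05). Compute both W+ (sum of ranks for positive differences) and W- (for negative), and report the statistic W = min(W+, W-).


Step 1: Drop any zero differences (none here) and take |d_i|.
|d| = [1, 1, 6, 1, 5, 7, 8, 4, 5, 3, 7]
Step 2: Midrank |d_i| (ties get averaged ranks).
ranks: |1|->2, |1|->2, |6|->8, |1|->2, |5|->6.5, |7|->9.5, |8|->11, |4|->5, |5|->6.5, |3|->4, |7|->9.5
Step 3: Attach original signs; sum ranks with positive sign and with negative sign.
W+ = 2 + 2 + 2 + 6.5 + 5 + 6.5 + 4 + 9.5 = 37.5
W- = 8 + 9.5 + 11 = 28.5
(Check: W+ + W- = 66 should equal n(n+1)/2 = 66.)
Step 4: Test statistic W = min(W+, W-) = 28.5.
Step 5: Ties in |d|, so use the tie-corrected normal approximation.
        E[W] = n(n+1)/4 = 11*12/4 = 33.
        Tie groups: |d|=1 (t=3), |d|=5 (t=2), |d|=7 (t=2); sum(t^3 - t) = 36.
        Var[W] = n(n+1)(2n+1)/24 - sum(t^3-t)/48 = 3036/24 - 36/48 = 125.75.
        z = (W - E[W]) / sqrt(Var[W]) = (28.5 - 33) / 11.2138 = -0.4013.
        Two-sided p = 2*Phi(z) = 0.688207.
Step 6: alpha = 0.05. fail to reject H0.

W+ = 37.5, W- = 28.5, W = min = 28.5, p = 0.688207, fail to reject H0.


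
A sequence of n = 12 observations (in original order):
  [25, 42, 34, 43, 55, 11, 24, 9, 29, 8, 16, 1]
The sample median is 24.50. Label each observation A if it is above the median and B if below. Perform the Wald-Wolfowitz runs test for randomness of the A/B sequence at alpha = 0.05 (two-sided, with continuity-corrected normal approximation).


Step 1: Compute median = 24.50; label A = above, B = below.
Labels in order: AAAAABBBABBB  (n_A = 6, n_B = 6)
Step 2: Count runs R = 4.
Step 3: Under H0 (random ordering), E[R] = 2*n_A*n_B/(n_A+n_B) + 1 = 2*6*6/12 + 1 = 7.0000.
        Var[R] = 2*n_A*n_B*(2*n_A*n_B - n_A - n_B) / ((n_A+n_B)^2 * (n_A+n_B-1)) = 4320/1584 = 2.7273.
        SD[R] = 1.6514.
Step 4: Continuity-corrected z = (R + 0.5 - E[R]) / SD[R] = (4 + 0.5 - 7.0000) / 1.6514 = -1.5138.
Step 5: Two-sided p-value via normal approximation = 2*(1 - Phi(|z|)) = 0.130070.
Step 6: alpha = 0.05. fail to reject H0.

R = 4, z = -1.5138, p = 0.130070, fail to reject H0.


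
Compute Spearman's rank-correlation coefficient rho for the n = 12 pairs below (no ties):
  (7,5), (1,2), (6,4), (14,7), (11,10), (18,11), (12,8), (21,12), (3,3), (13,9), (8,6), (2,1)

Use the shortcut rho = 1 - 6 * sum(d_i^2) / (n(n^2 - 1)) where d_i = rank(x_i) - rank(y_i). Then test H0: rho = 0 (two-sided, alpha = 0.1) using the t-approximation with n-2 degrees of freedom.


Step 1: Rank x and y separately (midranks; no ties here).
rank(x): 7->5, 1->1, 6->4, 14->10, 11->7, 18->11, 12->8, 21->12, 3->3, 13->9, 8->6, 2->2
rank(y): 5->5, 2->2, 4->4, 7->7, 10->10, 11->11, 8->8, 12->12, 3->3, 9->9, 6->6, 1->1
Step 2: d_i = R_x(i) - R_y(i); compute d_i^2.
  (5-5)^2=0, (1-2)^2=1, (4-4)^2=0, (10-7)^2=9, (7-10)^2=9, (11-11)^2=0, (8-8)^2=0, (12-12)^2=0, (3-3)^2=0, (9-9)^2=0, (6-6)^2=0, (2-1)^2=1
sum(d^2) = 20.
Step 3: rho = 1 - 6*20 / (12*(12^2 - 1)) = 1 - 120/1716 = 0.930070.
Step 4: Under H0, t = rho * sqrt((n-2)/(1-rho^2)) = 8.0057 ~ t(10).
Step 5: Two-sided p-value from the t-distribution with 10 df = 0.000012.
Step 6: alpha = 0.1. reject H0.

rho = 0.9301, p = 0.000012, reject H0 at alpha = 0.1.


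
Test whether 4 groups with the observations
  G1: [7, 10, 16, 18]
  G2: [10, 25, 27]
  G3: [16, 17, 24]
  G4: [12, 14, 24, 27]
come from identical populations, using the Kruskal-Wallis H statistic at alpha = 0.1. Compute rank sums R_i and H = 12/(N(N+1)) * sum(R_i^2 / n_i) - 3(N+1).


Step 1: Combine all N = 14 observations and assign midranks.
sorted (value, group, rank): (7,G1,1), (10,G1,2.5), (10,G2,2.5), (12,G4,4), (14,G4,5), (16,G1,6.5), (16,G3,6.5), (17,G3,8), (18,G1,9), (24,G3,10.5), (24,G4,10.5), (25,G2,12), (27,G2,13.5), (27,G4,13.5)
Step 2: Sum ranks within each group.
R_1 = 19 (n_1 = 4)
R_2 = 28 (n_2 = 3)
R_3 = 25 (n_3 = 3)
R_4 = 33 (n_4 = 4)
Step 3: H = 12/(N(N+1)) * sum(R_i^2/n_i) - 3(N+1)
     = 12/(14*15) * (19^2/4 + 28^2/3 + 25^2/3 + 33^2/4) - 3*15
     = 0.057143 * 832.167 - 45
     = 2.552381.
Step 4: Ties present; correction factor C = 1 - 24/(14^3 - 14) = 0.991209. Corrected H = 2.552381 / 0.991209 = 2.575018.
Step 5: Under H0, H ~ chi^2(3); p-value = 0.461886.
Step 6: alpha = 0.1. fail to reject H0.

H = 2.5750, df = 3, p = 0.461886, fail to reject H0.


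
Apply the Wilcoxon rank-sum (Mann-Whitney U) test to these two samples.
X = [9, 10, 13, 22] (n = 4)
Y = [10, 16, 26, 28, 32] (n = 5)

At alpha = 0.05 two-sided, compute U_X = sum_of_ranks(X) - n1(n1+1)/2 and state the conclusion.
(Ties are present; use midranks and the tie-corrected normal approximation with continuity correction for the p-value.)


Step 1: Combine and sort all 9 observations; assign midranks.
sorted (value, group): (9,X), (10,X), (10,Y), (13,X), (16,Y), (22,X), (26,Y), (28,Y), (32,Y)
ranks: 9->1, 10->2.5, 10->2.5, 13->4, 16->5, 22->6, 26->7, 28->8, 32->9
Step 2: Rank sum for X: R1 = 1 + 2.5 + 4 + 6 = 13.5.
Step 3: U_X = R1 - n1(n1+1)/2 = 13.5 - 4*5/2 = 13.5 - 10 = 3.5.
       U_Y = n1*n2 - U_X = 20 - 3.5 = 16.5.
Step 4: Ties are present, so use the tie-corrected normal approximation (with continuity correction) for the p-value.
Step 5: p-value = 0.139983; compare to alpha = 0.05. fail to reject H0.

U_X = 3.5, p = 0.139983, fail to reject H0 at alpha = 0.05.


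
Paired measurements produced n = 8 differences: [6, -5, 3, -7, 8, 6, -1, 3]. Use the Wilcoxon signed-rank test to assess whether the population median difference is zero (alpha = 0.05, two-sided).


Step 1: Drop any zero differences (none here) and take |d_i|.
|d| = [6, 5, 3, 7, 8, 6, 1, 3]
Step 2: Midrank |d_i| (ties get averaged ranks).
ranks: |6|->5.5, |5|->4, |3|->2.5, |7|->7, |8|->8, |6|->5.5, |1|->1, |3|->2.5
Step 3: Attach original signs; sum ranks with positive sign and with negative sign.
W+ = 5.5 + 2.5 + 8 + 5.5 + 2.5 = 24
W- = 4 + 7 + 1 = 12
(Check: W+ + W- = 36 should equal n(n+1)/2 = 36.)
Step 4: Test statistic W = min(W+, W-) = 12.
Step 5: Ties in |d|, so use the tie-corrected normal approximation.
        E[W] = n(n+1)/4 = 8*9/4 = 18.
        Tie groups: |d|=3 (t=2), |d|=6 (t=2); sum(t^3 - t) = 12.
        Var[W] = n(n+1)(2n+1)/24 - sum(t^3-t)/48 = 1224/24 - 12/48 = 50.75.
        z = (W - E[W]) / sqrt(Var[W]) = (12 - 18) / 7.1239 = -0.8422.
        Two-sided p = 2*Phi(z) = 0.399656.
Step 6: alpha = 0.05. fail to reject H0.

W+ = 24, W- = 12, W = min = 12, p = 0.399656, fail to reject H0.


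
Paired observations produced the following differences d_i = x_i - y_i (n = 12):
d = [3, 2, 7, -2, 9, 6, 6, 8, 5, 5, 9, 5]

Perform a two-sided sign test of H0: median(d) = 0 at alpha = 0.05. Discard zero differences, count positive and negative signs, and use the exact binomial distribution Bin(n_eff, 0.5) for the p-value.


Step 1: Discard zero differences. Original n = 12; n_eff = number of nonzero differences = 12.
Nonzero differences (with sign): +3, +2, +7, -2, +9, +6, +6, +8, +5, +5, +9, +5
Step 2: Count signs: positive = 11, negative = 1.
Step 3: Under H0: P(positive) = 0.5, so the number of positives S ~ Bin(12, 0.5).
Step 4: Two-sided exact p-value = sum of Bin(12,0.5) probabilities at or below the observed probability = 0.006348.
Step 5: alpha = 0.05. reject H0.

n_eff = 12, pos = 11, neg = 1, p = 0.006348, reject H0.


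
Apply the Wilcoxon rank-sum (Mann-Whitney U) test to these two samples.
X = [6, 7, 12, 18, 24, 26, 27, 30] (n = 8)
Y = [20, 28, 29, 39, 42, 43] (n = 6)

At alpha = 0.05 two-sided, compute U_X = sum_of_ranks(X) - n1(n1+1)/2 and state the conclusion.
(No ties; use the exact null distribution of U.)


Step 1: Combine and sort all 14 observations; assign midranks.
sorted (value, group): (6,X), (7,X), (12,X), (18,X), (20,Y), (24,X), (26,X), (27,X), (28,Y), (29,Y), (30,X), (39,Y), (42,Y), (43,Y)
ranks: 6->1, 7->2, 12->3, 18->4, 20->5, 24->6, 26->7, 27->8, 28->9, 29->10, 30->11, 39->12, 42->13, 43->14
Step 2: Rank sum for X: R1 = 1 + 2 + 3 + 4 + 6 + 7 + 8 + 11 = 42.
Step 3: U_X = R1 - n1(n1+1)/2 = 42 - 8*9/2 = 42 - 36 = 6.
       U_Y = n1*n2 - U_X = 48 - 6 = 42.
Step 4: No ties, so the exact null distribution of U (based on enumerating the C(14,8) = 3003 equally likely rank assignments) gives the two-sided p-value.
Step 5: p-value = 0.019980; compare to alpha = 0.05. reject H0.

U_X = 6, p = 0.019980, reject H0 at alpha = 0.05.


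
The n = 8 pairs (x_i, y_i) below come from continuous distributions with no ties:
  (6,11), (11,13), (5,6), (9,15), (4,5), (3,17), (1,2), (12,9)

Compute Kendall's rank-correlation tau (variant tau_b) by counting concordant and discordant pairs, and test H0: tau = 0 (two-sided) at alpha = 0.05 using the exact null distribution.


Step 1: Enumerate the 28 unordered pairs (i,j) with i<j and classify each by sign(x_j-x_i) * sign(y_j-y_i).
  (1,2):dx=+5,dy=+2->C; (1,3):dx=-1,dy=-5->C; (1,4):dx=+3,dy=+4->C; (1,5):dx=-2,dy=-6->C
  (1,6):dx=-3,dy=+6->D; (1,7):dx=-5,dy=-9->C; (1,8):dx=+6,dy=-2->D; (2,3):dx=-6,dy=-7->C
  (2,4):dx=-2,dy=+2->D; (2,5):dx=-7,dy=-8->C; (2,6):dx=-8,dy=+4->D; (2,7):dx=-10,dy=-11->C
  (2,8):dx=+1,dy=-4->D; (3,4):dx=+4,dy=+9->C; (3,5):dx=-1,dy=-1->C; (3,6):dx=-2,dy=+11->D
  (3,7):dx=-4,dy=-4->C; (3,8):dx=+7,dy=+3->C; (4,5):dx=-5,dy=-10->C; (4,6):dx=-6,dy=+2->D
  (4,7):dx=-8,dy=-13->C; (4,8):dx=+3,dy=-6->D; (5,6):dx=-1,dy=+12->D; (5,7):dx=-3,dy=-3->C
  (5,8):dx=+8,dy=+4->C; (6,7):dx=-2,dy=-15->C; (6,8):dx=+9,dy=-8->D; (7,8):dx=+11,dy=+7->C
Step 2: C = 18, D = 10, total pairs = 28.
Step 3: tau = (C - D)/(n(n-1)/2) = (18 - 10)/28 = 0.285714.
Step 4: Exact two-sided p-value (enumerate n! = 40320 permutations of y under H0): p = 0.398760.
Step 5: alpha = 0.05. fail to reject H0.

tau_b = 0.2857 (C=18, D=10), p = 0.398760, fail to reject H0.


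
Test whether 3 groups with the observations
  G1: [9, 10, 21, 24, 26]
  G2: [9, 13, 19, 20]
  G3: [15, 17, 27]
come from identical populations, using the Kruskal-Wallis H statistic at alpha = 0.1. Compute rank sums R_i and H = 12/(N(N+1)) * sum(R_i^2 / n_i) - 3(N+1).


Step 1: Combine all N = 12 observations and assign midranks.
sorted (value, group, rank): (9,G1,1.5), (9,G2,1.5), (10,G1,3), (13,G2,4), (15,G3,5), (17,G3,6), (19,G2,7), (20,G2,8), (21,G1,9), (24,G1,10), (26,G1,11), (27,G3,12)
Step 2: Sum ranks within each group.
R_1 = 34.5 (n_1 = 5)
R_2 = 20.5 (n_2 = 4)
R_3 = 23 (n_3 = 3)
Step 3: H = 12/(N(N+1)) * sum(R_i^2/n_i) - 3(N+1)
     = 12/(12*13) * (34.5^2/5 + 20.5^2/4 + 23^2/3) - 3*13
     = 0.076923 * 519.446 - 39
     = 0.957372.
Step 4: Ties present; correction factor C = 1 - 6/(12^3 - 12) = 0.996503. Corrected H = 0.957372 / 0.996503 = 0.960731.
Step 5: Under H0, H ~ chi^2(2); p-value = 0.618557.
Step 6: alpha = 0.1. fail to reject H0.

H = 0.9607, df = 2, p = 0.618557, fail to reject H0.


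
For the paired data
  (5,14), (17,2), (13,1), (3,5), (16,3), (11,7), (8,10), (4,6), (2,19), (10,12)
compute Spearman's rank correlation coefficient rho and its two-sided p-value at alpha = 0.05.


Step 1: Rank x and y separately (midranks; no ties here).
rank(x): 5->4, 17->10, 13->8, 3->2, 16->9, 11->7, 8->5, 4->3, 2->1, 10->6
rank(y): 14->9, 2->2, 1->1, 5->4, 3->3, 7->6, 10->7, 6->5, 19->10, 12->8
Step 2: d_i = R_x(i) - R_y(i); compute d_i^2.
  (4-9)^2=25, (10-2)^2=64, (8-1)^2=49, (2-4)^2=4, (9-3)^2=36, (7-6)^2=1, (5-7)^2=4, (3-5)^2=4, (1-10)^2=81, (6-8)^2=4
sum(d^2) = 272.
Step 3: rho = 1 - 6*272 / (10*(10^2 - 1)) = 1 - 1632/990 = -0.648485.
Step 4: Under H0, t = rho * sqrt((n-2)/(1-rho^2)) = -2.4095 ~ t(8).
Step 5: Two-sided p-value from the t-distribution with 8 df = 0.042540.
Step 6: alpha = 0.05. reject H0.

rho = -0.6485, p = 0.042540, reject H0 at alpha = 0.05.


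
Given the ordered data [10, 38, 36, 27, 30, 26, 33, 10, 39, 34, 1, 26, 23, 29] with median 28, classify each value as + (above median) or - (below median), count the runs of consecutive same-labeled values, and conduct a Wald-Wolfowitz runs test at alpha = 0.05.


Step 1: Compute median = 28; label A = above, B = below.
Labels in order: BAABABABAABBBA  (n_A = 7, n_B = 7)
Step 2: Count runs R = 10.
Step 3: Under H0 (random ordering), E[R] = 2*n_A*n_B/(n_A+n_B) + 1 = 2*7*7/14 + 1 = 8.0000.
        Var[R] = 2*n_A*n_B*(2*n_A*n_B - n_A - n_B) / ((n_A+n_B)^2 * (n_A+n_B-1)) = 8232/2548 = 3.2308.
        SD[R] = 1.7974.
Step 4: Continuity-corrected z = (R - 0.5 - E[R]) / SD[R] = (10 - 0.5 - 8.0000) / 1.7974 = 0.8345.
Step 5: Two-sided p-value via normal approximation = 2*(1 - Phi(|z|)) = 0.403986.
Step 6: alpha = 0.05. fail to reject H0.

R = 10, z = 0.8345, p = 0.403986, fail to reject H0.


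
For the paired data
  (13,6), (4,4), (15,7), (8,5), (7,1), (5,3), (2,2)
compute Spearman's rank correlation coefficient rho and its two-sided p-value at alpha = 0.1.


Step 1: Rank x and y separately (midranks; no ties here).
rank(x): 13->6, 4->2, 15->7, 8->5, 7->4, 5->3, 2->1
rank(y): 6->6, 4->4, 7->7, 5->5, 1->1, 3->3, 2->2
Step 2: d_i = R_x(i) - R_y(i); compute d_i^2.
  (6-6)^2=0, (2-4)^2=4, (7-7)^2=0, (5-5)^2=0, (4-1)^2=9, (3-3)^2=0, (1-2)^2=1
sum(d^2) = 14.
Step 3: rho = 1 - 6*14 / (7*(7^2 - 1)) = 1 - 84/336 = 0.750000.
Step 4: Under H0, t = rho * sqrt((n-2)/(1-rho^2)) = 2.5355 ~ t(5).
Step 5: Two-sided p-value from the t-distribution with 5 df = 0.052181.
Step 6: alpha = 0.1. reject H0.

rho = 0.7500, p = 0.052181, reject H0 at alpha = 0.1.


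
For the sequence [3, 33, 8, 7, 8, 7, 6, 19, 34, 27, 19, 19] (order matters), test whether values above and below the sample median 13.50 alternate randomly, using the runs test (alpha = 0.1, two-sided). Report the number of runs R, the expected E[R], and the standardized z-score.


Step 1: Compute median = 13.50; label A = above, B = below.
Labels in order: BABBBBBAAAAA  (n_A = 6, n_B = 6)
Step 2: Count runs R = 4.
Step 3: Under H0 (random ordering), E[R] = 2*n_A*n_B/(n_A+n_B) + 1 = 2*6*6/12 + 1 = 7.0000.
        Var[R] = 2*n_A*n_B*(2*n_A*n_B - n_A - n_B) / ((n_A+n_B)^2 * (n_A+n_B-1)) = 4320/1584 = 2.7273.
        SD[R] = 1.6514.
Step 4: Continuity-corrected z = (R + 0.5 - E[R]) / SD[R] = (4 + 0.5 - 7.0000) / 1.6514 = -1.5138.
Step 5: Two-sided p-value via normal approximation = 2*(1 - Phi(|z|)) = 0.130070.
Step 6: alpha = 0.1. fail to reject H0.

R = 4, z = -1.5138, p = 0.130070, fail to reject H0.


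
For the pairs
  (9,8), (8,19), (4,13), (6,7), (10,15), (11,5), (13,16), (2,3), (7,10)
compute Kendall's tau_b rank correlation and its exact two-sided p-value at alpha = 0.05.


Step 1: Enumerate the 36 unordered pairs (i,j) with i<j and classify each by sign(x_j-x_i) * sign(y_j-y_i).
  (1,2):dx=-1,dy=+11->D; (1,3):dx=-5,dy=+5->D; (1,4):dx=-3,dy=-1->C; (1,5):dx=+1,dy=+7->C
  (1,6):dx=+2,dy=-3->D; (1,7):dx=+4,dy=+8->C; (1,8):dx=-7,dy=-5->C; (1,9):dx=-2,dy=+2->D
  (2,3):dx=-4,dy=-6->C; (2,4):dx=-2,dy=-12->C; (2,5):dx=+2,dy=-4->D; (2,6):dx=+3,dy=-14->D
  (2,7):dx=+5,dy=-3->D; (2,8):dx=-6,dy=-16->C; (2,9):dx=-1,dy=-9->C; (3,4):dx=+2,dy=-6->D
  (3,5):dx=+6,dy=+2->C; (3,6):dx=+7,dy=-8->D; (3,7):dx=+9,dy=+3->C; (3,8):dx=-2,dy=-10->C
  (3,9):dx=+3,dy=-3->D; (4,5):dx=+4,dy=+8->C; (4,6):dx=+5,dy=-2->D; (4,7):dx=+7,dy=+9->C
  (4,8):dx=-4,dy=-4->C; (4,9):dx=+1,dy=+3->C; (5,6):dx=+1,dy=-10->D; (5,7):dx=+3,dy=+1->C
  (5,8):dx=-8,dy=-12->C; (5,9):dx=-3,dy=-5->C; (6,7):dx=+2,dy=+11->C; (6,8):dx=-9,dy=-2->C
  (6,9):dx=-4,dy=+5->D; (7,8):dx=-11,dy=-13->C; (7,9):dx=-6,dy=-6->C; (8,9):dx=+5,dy=+7->C
Step 2: C = 23, D = 13, total pairs = 36.
Step 3: tau = (C - D)/(n(n-1)/2) = (23 - 13)/36 = 0.277778.
Step 4: Exact two-sided p-value (enumerate n! = 362880 permutations of y under H0): p = 0.358488.
Step 5: alpha = 0.05. fail to reject H0.

tau_b = 0.2778 (C=23, D=13), p = 0.358488, fail to reject H0.
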